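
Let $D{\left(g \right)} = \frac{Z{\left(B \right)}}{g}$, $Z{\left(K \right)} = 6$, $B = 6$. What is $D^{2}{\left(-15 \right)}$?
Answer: $\frac{4}{25} \approx 0.16$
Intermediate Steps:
$D{\left(g \right)} = \frac{6}{g}$
$D^{2}{\left(-15 \right)} = \left(\frac{6}{-15}\right)^{2} = \left(6 \left(- \frac{1}{15}\right)\right)^{2} = \left(- \frac{2}{5}\right)^{2} = \frac{4}{25}$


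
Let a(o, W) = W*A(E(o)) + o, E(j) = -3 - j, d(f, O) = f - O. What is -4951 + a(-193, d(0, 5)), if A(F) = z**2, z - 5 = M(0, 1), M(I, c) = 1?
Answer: -5324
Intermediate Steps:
z = 6 (z = 5 + 1 = 6)
A(F) = 36 (A(F) = 6**2 = 36)
a(o, W) = o + 36*W (a(o, W) = W*36 + o = 36*W + o = o + 36*W)
-4951 + a(-193, d(0, 5)) = -4951 + (-193 + 36*(0 - 1*5)) = -4951 + (-193 + 36*(0 - 5)) = -4951 + (-193 + 36*(-5)) = -4951 + (-193 - 180) = -4951 - 373 = -5324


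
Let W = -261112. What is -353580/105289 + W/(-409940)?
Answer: -29363590958/10790543165 ≈ -2.7212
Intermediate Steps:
-353580/105289 + W/(-409940) = -353580/105289 - 261112/(-409940) = -353580*1/105289 - 261112*(-1/409940) = -353580/105289 + 65278/102485 = -29363590958/10790543165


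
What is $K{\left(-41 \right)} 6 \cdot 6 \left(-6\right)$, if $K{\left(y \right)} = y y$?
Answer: $-363096$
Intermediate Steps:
$K{\left(y \right)} = y^{2}$
$K{\left(-41 \right)} 6 \cdot 6 \left(-6\right) = \left(-41\right)^{2} \cdot 6 \cdot 6 \left(-6\right) = 1681 \cdot 36 \left(-6\right) = 1681 \left(-216\right) = -363096$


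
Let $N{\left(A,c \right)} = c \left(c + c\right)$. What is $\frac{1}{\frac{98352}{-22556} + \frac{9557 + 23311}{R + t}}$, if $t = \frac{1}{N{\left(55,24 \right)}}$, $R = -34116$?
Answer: $- \frac{221621897209}{1179863238132} \approx -0.18784$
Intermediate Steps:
$N{\left(A,c \right)} = 2 c^{2}$ ($N{\left(A,c \right)} = c 2 c = 2 c^{2}$)
$t = \frac{1}{1152}$ ($t = \frac{1}{2 \cdot 24^{2}} = \frac{1}{2 \cdot 576} = \frac{1}{1152} \approx 0.00086806$)
$\frac{1}{\frac{98352}{-22556} + \frac{9557 + 23311}{R + t}} = \frac{1}{\frac{98352}{-22556} + \frac{9557 + 23311}{-34116 + \frac{1}{1152}}} = \frac{1}{98352 \left(- \frac{1}{22556}\right) + \frac{32868}{- \frac{39301631}{1152}}} = \frac{1}{- \frac{24588}{5639} + 32868 \left(- \frac{1152}{39301631}\right)} = \frac{1}{- \frac{24588}{5639} - \frac{37863936}{39301631}} = \frac{1}{- \frac{1179863238132}{221621897209}} = - \frac{221621897209}{1179863238132}$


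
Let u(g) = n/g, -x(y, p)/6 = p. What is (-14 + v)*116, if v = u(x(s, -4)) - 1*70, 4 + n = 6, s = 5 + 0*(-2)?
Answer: -29203/3 ≈ -9734.3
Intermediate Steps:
s = 5 (s = 5 + 0 = 5)
x(y, p) = -6*p
n = 2 (n = -4 + 6 = 2)
u(g) = 2/g
v = -839/12 (v = 2/((-6*(-4))) - 1*70 = 2/24 - 70 = 2*(1/24) - 70 = 1/12 - 70 = -839/12 ≈ -69.917)
(-14 + v)*116 = (-14 - 839/12)*116 = -1007/12*116 = -29203/3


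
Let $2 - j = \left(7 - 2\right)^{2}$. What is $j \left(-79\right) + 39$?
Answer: $1856$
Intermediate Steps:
$j = -23$ ($j = 2 - \left(7 - 2\right)^{2} = 2 - 5^{2} = 2 - 25 = -23$)
$j \left(-79\right) + 39 = \left(-23\right) \left(-79\right) + 39 = 1817 + 39 = 1856$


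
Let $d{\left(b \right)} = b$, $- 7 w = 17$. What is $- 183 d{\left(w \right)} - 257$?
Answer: $\frac{1312}{7} \approx 187.43$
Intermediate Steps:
$w = - \frac{17}{7}$ ($w = \left(- \frac{1}{7}\right) 17 = - \frac{17}{7} \approx -2.4286$)
$- 183 d{\left(w \right)} - 257 = \left(-183\right) \left(- \frac{17}{7}\right) - 257 = \frac{3111}{7} - 257 = \frac{1312}{7}$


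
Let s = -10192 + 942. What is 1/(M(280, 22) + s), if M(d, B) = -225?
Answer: -1/9475 ≈ -0.00010554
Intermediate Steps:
s = -9250
1/(M(280, 22) + s) = 1/(-225 - 9250) = 1/(-9475) = -1/9475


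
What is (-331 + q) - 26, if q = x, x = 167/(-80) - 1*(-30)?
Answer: -26327/80 ≈ -329.09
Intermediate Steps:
x = 2233/80 (x = 167*(-1/80) + 30 = -167/80 + 30 = 2233/80 ≈ 27.913)
q = 2233/80 ≈ 27.913
(-331 + q) - 26 = (-331 + 2233/80) - 26 = -24247/80 - 26 = -26327/80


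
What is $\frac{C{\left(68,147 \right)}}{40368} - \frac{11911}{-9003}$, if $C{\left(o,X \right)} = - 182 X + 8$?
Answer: $\frac{13334945}{20190728} \approx 0.66045$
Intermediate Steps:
$C{\left(o,X \right)} = 8 - 182 X$
$\frac{C{\left(68,147 \right)}}{40368} - \frac{11911}{-9003} = \frac{8 - 26754}{40368} - \frac{11911}{-9003} = \left(8 - 26754\right) \frac{1}{40368} - - \frac{11911}{9003} = \left(-26746\right) \frac{1}{40368} + \frac{11911}{9003} = - \frac{13373}{20184} + \frac{11911}{9003} = \frac{13334945}{20190728}$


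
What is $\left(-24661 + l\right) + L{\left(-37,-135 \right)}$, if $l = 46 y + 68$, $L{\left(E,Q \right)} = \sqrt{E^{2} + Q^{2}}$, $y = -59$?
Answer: $-27307 + \sqrt{19594} \approx -27167.0$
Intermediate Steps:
$l = -2646$ ($l = 46 \left(-59\right) + 68 = -2714 + 68 = -2646$)
$\left(-24661 + l\right) + L{\left(-37,-135 \right)} = \left(-24661 - 2646\right) + \sqrt{\left(-37\right)^{2} + \left(-135\right)^{2}} = -27307 + \sqrt{1369 + 18225} = -27307 + \sqrt{19594}$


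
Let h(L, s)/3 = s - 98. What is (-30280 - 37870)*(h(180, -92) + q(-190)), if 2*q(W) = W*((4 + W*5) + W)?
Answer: -7315902500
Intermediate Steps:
h(L, s) = -294 + 3*s (h(L, s) = 3*(s - 98) = 3*(-98 + s) = -294 + 3*s)
q(W) = W*(4 + 6*W)/2 (q(W) = (W*((4 + W*5) + W))/2 = (W*((4 + 5*W) + W))/2 = (W*(4 + 6*W))/2 = W*(4 + 6*W)/2)
(-30280 - 37870)*(h(180, -92) + q(-190)) = (-30280 - 37870)*((-294 + 3*(-92)) - 190*(2 + 3*(-190))) = -68150*((-294 - 276) - 190*(2 - 570)) = -68150*(-570 - 190*(-568)) = -68150*(-570 + 107920) = -68150*107350 = -7315902500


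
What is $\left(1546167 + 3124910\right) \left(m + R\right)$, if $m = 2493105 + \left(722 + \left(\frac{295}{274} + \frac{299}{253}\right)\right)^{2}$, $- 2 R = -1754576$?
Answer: $\frac{165274047999702744481}{9084196} \approx 1.8194 \cdot 10^{13}$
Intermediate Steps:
$R = 877288$ ($R = \left(- \frac{1}{2}\right) \left(-1754576\right) = 877288$)
$m = \frac{27412972365805}{9084196}$ ($m = 2493105 + \left(722 + \left(295 \cdot \frac{1}{274} + 299 \cdot \frac{1}{253}\right)\right)^{2} = 2493105 + \left(722 + \left(\frac{295}{274} + \frac{13}{11}\right)\right)^{2} = 2493105 + \left(722 + \frac{6807}{3014}\right)^{2} = 2493105 + \left(\frac{2182915}{3014}\right)^{2} = 2493105 + \frac{4765117897225}{9084196} = \frac{27412972365805}{9084196} \approx 3.0177 \cdot 10^{6}$)
$\left(1546167 + 3124910\right) \left(m + R\right) = \left(1546167 + 3124910\right) \left(\frac{27412972365805}{9084196} + 877288\right) = 4671077 \cdot \frac{35382428506253}{9084196} = \frac{165274047999702744481}{9084196}$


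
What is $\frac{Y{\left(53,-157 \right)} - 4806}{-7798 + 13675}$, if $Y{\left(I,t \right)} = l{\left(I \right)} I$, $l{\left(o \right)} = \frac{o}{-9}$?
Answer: $- \frac{46063}{52893} \approx -0.87087$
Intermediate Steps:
$l{\left(o \right)} = - \frac{o}{9}$ ($l{\left(o \right)} = o \left(- \frac{1}{9}\right) = - \frac{o}{9}$)
$Y{\left(I,t \right)} = - \frac{I^{2}}{9}$ ($Y{\left(I,t \right)} = - \frac{I}{9} I = - \frac{I^{2}}{9}$)
$\frac{Y{\left(53,-157 \right)} - 4806}{-7798 + 13675} = \frac{- \frac{53^{2}}{9} - 4806}{-7798 + 13675} = \frac{\left(- \frac{1}{9}\right) 2809 - 4806}{5877} = \left(- \frac{2809}{9} - 4806\right) \frac{1}{5877} = \left(- \frac{46063}{9}\right) \frac{1}{5877} = - \frac{46063}{52893}$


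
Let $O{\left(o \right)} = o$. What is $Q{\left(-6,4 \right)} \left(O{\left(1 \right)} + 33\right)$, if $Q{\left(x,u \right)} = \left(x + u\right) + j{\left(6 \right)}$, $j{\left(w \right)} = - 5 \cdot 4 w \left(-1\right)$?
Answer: $4012$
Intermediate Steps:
$j{\left(w \right)} = 20 w$ ($j{\left(w \right)} = - 20 w \left(-1\right) = 20 w$)
$Q{\left(x,u \right)} = 120 + u + x$ ($Q{\left(x,u \right)} = \left(x + u\right) + 20 \cdot 6 = \left(u + x\right) + 120 = 120 + u + x$)
$Q{\left(-6,4 \right)} \left(O{\left(1 \right)} + 33\right) = \left(120 + 4 - 6\right) \left(1 + 33\right) = 118 \cdot 34 = 4012$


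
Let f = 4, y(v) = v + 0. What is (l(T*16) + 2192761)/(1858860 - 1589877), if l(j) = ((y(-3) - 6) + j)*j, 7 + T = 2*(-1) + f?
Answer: 2199881/268983 ≈ 8.1785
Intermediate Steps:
y(v) = v
T = -5 (T = -7 + (2*(-1) + 4) = -7 + (-2 + 4) = -7 + 2 = -5)
l(j) = j*(-9 + j) (l(j) = ((-3 - 6) + j)*j = (-9 + j)*j = j*(-9 + j))
(l(T*16) + 2192761)/(1858860 - 1589877) = ((-5*16)*(-9 - 5*16) + 2192761)/(1858860 - 1589877) = (-80*(-9 - 80) + 2192761)/268983 = (-80*(-89) + 2192761)*(1/268983) = (7120 + 2192761)*(1/268983) = 2199881*(1/268983) = 2199881/268983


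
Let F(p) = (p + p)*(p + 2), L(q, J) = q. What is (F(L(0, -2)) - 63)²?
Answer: 3969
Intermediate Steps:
F(p) = 2*p*(2 + p) (F(p) = (2*p)*(2 + p) = 2*p*(2 + p))
(F(L(0, -2)) - 63)² = (2*0*(2 + 0) - 63)² = (2*0*2 - 63)² = (0 - 63)² = (-63)² = 3969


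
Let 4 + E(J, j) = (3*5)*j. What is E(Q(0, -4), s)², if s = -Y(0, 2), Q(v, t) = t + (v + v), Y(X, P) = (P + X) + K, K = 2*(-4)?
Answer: 7396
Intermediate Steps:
K = -8
Y(X, P) = -8 + P + X (Y(X, P) = (P + X) - 8 = -8 + P + X)
Q(v, t) = t + 2*v
s = 6 (s = -(-8 + 2 + 0) = -1*(-6) = 6)
E(J, j) = -4 + 15*j (E(J, j) = -4 + (3*5)*j = -4 + 15*j)
E(Q(0, -4), s)² = (-4 + 15*6)² = (-4 + 90)² = 86² = 7396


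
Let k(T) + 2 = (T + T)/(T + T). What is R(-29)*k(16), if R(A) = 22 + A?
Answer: 7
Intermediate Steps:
k(T) = -1 (k(T) = -2 + (T + T)/(T + T) = -2 + (2*T)/((2*T)) = -2 + (2*T)*(1/(2*T)) = -2 + 1 = -1)
R(-29)*k(16) = (22 - 29)*(-1) = -7*(-1) = 7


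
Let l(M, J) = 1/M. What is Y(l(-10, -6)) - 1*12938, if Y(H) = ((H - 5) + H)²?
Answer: -322774/25 ≈ -12911.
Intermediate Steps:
Y(H) = (-5 + 2*H)² (Y(H) = ((-5 + H) + H)² = (-5 + 2*H)²)
Y(l(-10, -6)) - 1*12938 = (-5 + 2/(-10))² - 1*12938 = (-5 + 2*(-⅒))² - 12938 = (-5 - ⅕)² - 12938 = (-26/5)² - 12938 = 676/25 - 12938 = -322774/25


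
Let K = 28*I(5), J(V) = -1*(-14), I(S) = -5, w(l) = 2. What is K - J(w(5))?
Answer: -154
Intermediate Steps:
J(V) = 14
K = -140 (K = 28*(-5) = -140)
K - J(w(5)) = -140 - 1*14 = -140 - 14 = -154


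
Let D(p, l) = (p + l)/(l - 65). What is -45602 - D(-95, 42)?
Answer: -1048899/23 ≈ -45604.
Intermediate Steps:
D(p, l) = (l + p)/(-65 + l)
-45602 - D(-95, 42) = -45602 - (42 - 95)/(-65 + 42) = -45602 - (-53)/(-23) = -45602 - (-1)*(-53)/23 = -45602 - 1*53/23 = -45602 - 53/23 = -1048899/23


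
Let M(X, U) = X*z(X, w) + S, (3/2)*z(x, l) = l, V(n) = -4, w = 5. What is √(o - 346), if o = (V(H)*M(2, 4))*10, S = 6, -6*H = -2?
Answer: I*√7674/3 ≈ 29.2*I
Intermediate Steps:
H = ⅓ (H = -⅙*(-2) = ⅓ ≈ 0.33333)
z(x, l) = 2*l/3
M(X, U) = 6 + 10*X/3 (M(X, U) = X*((⅔)*5) + 6 = X*(10/3) + 6 = 10*X/3 + 6 = 6 + 10*X/3)
o = -1520/3 (o = -4*(6 + (10/3)*2)*10 = -4*(6 + 20/3)*10 = -4*38/3*10 = -152/3*10 = -1520/3 ≈ -506.67)
√(o - 346) = √(-1520/3 - 346) = √(-2558/3) = I*√7674/3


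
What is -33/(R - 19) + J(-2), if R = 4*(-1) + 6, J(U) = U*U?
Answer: 101/17 ≈ 5.9412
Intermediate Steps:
J(U) = U**2
R = 2 (R = -4 + 6 = 2)
-33/(R - 19) + J(-2) = -33/(2 - 19) + (-2)**2 = -33/(-17) + 4 = -33*(-1/17) + 4 = 33/17 + 4 = 101/17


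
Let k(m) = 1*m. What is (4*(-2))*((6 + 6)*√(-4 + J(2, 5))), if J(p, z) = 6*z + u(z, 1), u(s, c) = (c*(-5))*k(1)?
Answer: -96*√21 ≈ -439.93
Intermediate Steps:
k(m) = m
u(s, c) = -5*c (u(s, c) = (c*(-5))*1 = -5*c*1 = -5*c)
J(p, z) = -5 + 6*z (J(p, z) = 6*z - 5*1 = 6*z - 5 = -5 + 6*z)
(4*(-2))*((6 + 6)*√(-4 + J(2, 5))) = (4*(-2))*((6 + 6)*√(-4 + (-5 + 6*5))) = -96*√(-4 + (-5 + 30)) = -96*√(-4 + 25) = -96*√21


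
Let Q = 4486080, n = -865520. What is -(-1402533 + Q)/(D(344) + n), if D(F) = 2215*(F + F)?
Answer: -3083547/658400 ≈ -4.6834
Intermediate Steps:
D(F) = 4430*F (D(F) = 2215*(2*F) = 4430*F)
-(-1402533 + Q)/(D(344) + n) = -(-1402533 + 4486080)/(4430*344 - 865520) = -3083547/(1523920 - 865520) = -3083547/658400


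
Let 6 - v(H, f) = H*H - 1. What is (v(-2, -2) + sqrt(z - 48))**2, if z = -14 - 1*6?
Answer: -59 + 12*I*sqrt(17) ≈ -59.0 + 49.477*I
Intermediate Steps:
v(H, f) = 7 - H**2 (v(H, f) = 6 - (H*H - 1) = 6 - (H**2 - 1) = 6 - (-1 + H**2) = 6 + (1 - H**2) = 7 - H**2)
z = -20 (z = -14 - 6 = -20)
(v(-2, -2) + sqrt(z - 48))**2 = ((7 - 1*(-2)**2) + sqrt(-20 - 48))**2 = ((7 - 1*4) + sqrt(-68))**2 = ((7 - 4) + 2*I*sqrt(17))**2 = (3 + 2*I*sqrt(17))**2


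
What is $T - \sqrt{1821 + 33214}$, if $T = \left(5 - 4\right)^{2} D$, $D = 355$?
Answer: $355 - 7 \sqrt{715} \approx 167.82$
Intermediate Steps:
$T = 355$ ($T = \left(5 - 4\right)^{2} \cdot 355 = 1^{2} \cdot 355 = 1 \cdot 355 = 355$)
$T - \sqrt{1821 + 33214} = 355 - \sqrt{1821 + 33214} = 355 - \sqrt{35035} = 355 - 7 \sqrt{715}$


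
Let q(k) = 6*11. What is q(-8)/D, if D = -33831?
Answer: -22/11277 ≈ -0.0019509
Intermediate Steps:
q(k) = 66
q(-8)/D = 66/(-33831) = 66*(-1/33831) = -22/11277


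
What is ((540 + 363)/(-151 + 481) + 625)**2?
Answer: 4768040601/12100 ≈ 3.9405e+5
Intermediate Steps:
((540 + 363)/(-151 + 481) + 625)**2 = (903/330 + 625)**2 = (903*(1/330) + 625)**2 = (301/110 + 625)**2 = (69051/110)**2 = 4768040601/12100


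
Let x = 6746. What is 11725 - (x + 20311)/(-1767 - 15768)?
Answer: 68541644/5845 ≈ 11727.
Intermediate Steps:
11725 - (x + 20311)/(-1767 - 15768) = 11725 - (6746 + 20311)/(-1767 - 15768) = 11725 - 27057/(-17535) = 11725 - 27057*(-1)/17535 = 11725 - 1*(-9019/5845) = 11725 + 9019/5845 = 68541644/5845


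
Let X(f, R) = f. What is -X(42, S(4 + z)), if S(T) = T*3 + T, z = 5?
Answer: -42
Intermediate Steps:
S(T) = 4*T (S(T) = 3*T + T = 4*T)
-X(42, S(4 + z)) = -1*42 = -42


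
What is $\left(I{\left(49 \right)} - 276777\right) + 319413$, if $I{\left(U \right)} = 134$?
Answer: $42770$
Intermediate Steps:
$\left(I{\left(49 \right)} - 276777\right) + 319413 = \left(134 - 276777\right) + 319413 = -276643 + 319413 = 42770$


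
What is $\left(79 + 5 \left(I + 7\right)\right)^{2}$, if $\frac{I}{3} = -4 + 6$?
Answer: $20736$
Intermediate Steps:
$I = 6$ ($I = 3 \left(-4 + 6\right) = 3 \cdot 2 = 6$)
$\left(79 + 5 \left(I + 7\right)\right)^{2} = \left(79 + 5 \left(6 + 7\right)\right)^{2} = \left(79 + 5 \cdot 13\right)^{2} = \left(79 + 65\right)^{2} = 144^{2} = 20736$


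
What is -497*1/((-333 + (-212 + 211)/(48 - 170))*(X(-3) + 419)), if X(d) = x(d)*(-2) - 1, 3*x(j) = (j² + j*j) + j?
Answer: 30317/8287500 ≈ 0.0036582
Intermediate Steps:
x(j) = j/3 + 2*j²/3 (x(j) = ((j² + j*j) + j)/3 = ((j² + j²) + j)/3 = (2*j² + j)/3 = (j + 2*j²)/3 = j/3 + 2*j²/3)
X(d) = -1 - 2*d*(1 + 2*d)/3 (X(d) = (d*(1 + 2*d)/3)*(-2) - 1 = -2*d*(1 + 2*d)/3 - 1 = -1 - 2*d*(1 + 2*d)/3)
-497*1/((-333 + (-212 + 211)/(48 - 170))*(X(-3) + 419)) = -497*1/((-333 + (-212 + 211)/(48 - 170))*((-1 - ⅔*(-3)*(1 + 2*(-3))) + 419)) = -497*1/((-333 - 1/(-122))*((-1 - ⅔*(-3)*(1 - 6)) + 419)) = -497*1/((-333 - 1*(-1/122))*((-1 - ⅔*(-3)*(-5)) + 419)) = -497*1/((-333 + 1/122)*((-1 - 10) + 419)) = -497*(-122/(40625*(-11 + 419))) = -497/((-40625/122*408)) = -497/(-8287500/61) = -497*(-61/8287500) = 30317/8287500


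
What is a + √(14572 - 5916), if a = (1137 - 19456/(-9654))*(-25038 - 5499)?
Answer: -55964416833/1609 + 4*√541 ≈ -3.4782e+7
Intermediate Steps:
a = -55964416833/1609 (a = (1137 - 19456*(-1/9654))*(-30537) = (1137 + 9728/4827)*(-30537) = (5498027/4827)*(-30537) = -55964416833/1609 ≈ -3.4782e+7)
a + √(14572 - 5916) = -55964416833/1609 + √(14572 - 5916) = -55964416833/1609 + √8656 = -55964416833/1609 + 4*√541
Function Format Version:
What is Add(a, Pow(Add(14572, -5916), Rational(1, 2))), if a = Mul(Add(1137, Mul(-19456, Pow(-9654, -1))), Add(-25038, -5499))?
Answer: Add(Rational(-55964416833, 1609), Mul(4, Pow(541, Rational(1, 2)))) ≈ -3.4782e+7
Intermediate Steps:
a = Rational(-55964416833, 1609) (a = Mul(Add(1137, Mul(-19456, Rational(-1, 9654))), -30537) = Mul(Add(1137, Rational(9728, 4827)), -30537) = Mul(Rational(5498027, 4827), -30537) = Rational(-55964416833, 1609) ≈ -3.4782e+7)
Add(a, Pow(Add(14572, -5916), Rational(1, 2))) = Add(Rational(-55964416833, 1609), Pow(Add(14572, -5916), Rational(1, 2))) = Add(Rational(-55964416833, 1609), Pow(8656, Rational(1, 2))) = Add(Rational(-55964416833, 1609), Mul(4, Pow(541, Rational(1, 2))))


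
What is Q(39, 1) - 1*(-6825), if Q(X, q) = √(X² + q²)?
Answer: 6825 + √1522 ≈ 6864.0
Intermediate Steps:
Q(39, 1) - 1*(-6825) = √(39² + 1²) - 1*(-6825) = √(1521 + 1) + 6825 = √1522 + 6825 = 6825 + √1522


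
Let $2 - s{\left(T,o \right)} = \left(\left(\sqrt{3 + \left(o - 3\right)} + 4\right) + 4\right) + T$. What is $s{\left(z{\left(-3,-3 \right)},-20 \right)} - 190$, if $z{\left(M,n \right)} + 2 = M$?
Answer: $-191 - 2 i \sqrt{5} \approx -191.0 - 4.4721 i$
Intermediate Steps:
$z{\left(M,n \right)} = -2 + M$
$s{\left(T,o \right)} = -6 - T - \sqrt{o}$ ($s{\left(T,o \right)} = 2 - \left(\left(\left(\sqrt{3 + \left(o - 3\right)} + 4\right) + 4\right) + T\right) = 2 - \left(\left(\left(\sqrt{3 + \left(-3 + o\right)} + 4\right) + 4\right) + T\right) = 2 - \left(\left(\left(\sqrt{o} + 4\right) + 4\right) + T\right) = 2 - \left(\left(\left(4 + \sqrt{o}\right) + 4\right) + T\right) = 2 - \left(\left(8 + \sqrt{o}\right) + T\right) = 2 - \left(8 + T + \sqrt{o}\right) = -6 - T - \sqrt{o}$)
$s{\left(z{\left(-3,-3 \right)},-20 \right)} - 190 = \left(-6 - \left(-2 - 3\right) - \sqrt{-20}\right) - 190 = \left(-6 - -5 - 2 i \sqrt{5}\right) - 190 = \left(-6 + 5 - 2 i \sqrt{5}\right) - 190 = \left(-1 - 2 i \sqrt{5}\right) - 190 = -191 - 2 i \sqrt{5}$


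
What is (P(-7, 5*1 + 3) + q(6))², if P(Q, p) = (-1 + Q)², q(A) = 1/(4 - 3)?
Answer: 4225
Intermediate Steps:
q(A) = 1 (q(A) = 1/1 = 1)
(P(-7, 5*1 + 3) + q(6))² = ((-1 - 7)² + 1)² = ((-8)² + 1)² = (64 + 1)² = 65² = 4225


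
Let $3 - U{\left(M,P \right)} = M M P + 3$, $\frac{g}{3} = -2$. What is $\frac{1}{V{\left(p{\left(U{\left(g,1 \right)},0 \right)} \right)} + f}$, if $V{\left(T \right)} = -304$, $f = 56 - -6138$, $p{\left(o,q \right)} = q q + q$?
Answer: $\frac{1}{5890} \approx 0.00016978$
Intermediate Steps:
$g = -6$ ($g = 3 \left(-2\right) = -6$)
$U{\left(M,P \right)} = - P M^{2}$ ($U{\left(M,P \right)} = 3 - \left(M M P + 3\right) = 3 - \left(M^{2} P + 3\right) = 3 - \left(P M^{2} + 3\right) = 3 - \left(3 + P M^{2}\right) = - P M^{2}$)
$p{\left(o,q \right)} = q + q^{2}$ ($p{\left(o,q \right)} = q^{2} + q = q + q^{2}$)
$f = 6194$ ($f = 56 + 6138 = 6194$)
$\frac{1}{V{\left(p{\left(U{\left(g,1 \right)},0 \right)} \right)} + f} = \frac{1}{-304 + 6194} = \frac{1}{5890}$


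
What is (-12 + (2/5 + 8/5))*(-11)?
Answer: 110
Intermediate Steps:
(-12 + (2/5 + 8/5))*(-11) = (-12 + (2*(⅕) + 8*(⅕)))*(-11) = (-12 + (⅖ + 8/5))*(-11) = (-12 + 2)*(-11) = -10*(-11) = 110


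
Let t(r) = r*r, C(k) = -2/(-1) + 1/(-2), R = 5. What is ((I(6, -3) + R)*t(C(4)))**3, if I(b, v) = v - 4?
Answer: -729/8 ≈ -91.125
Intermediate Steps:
C(k) = 3/2 (C(k) = -2*(-1) + 1*(-1/2) = 2 - 1/2 = 3/2)
I(b, v) = -4 + v
t(r) = r**2
((I(6, -3) + R)*t(C(4)))**3 = (((-4 - 3) + 5)*(3/2)**2)**3 = ((-7 + 5)*(9/4))**3 = (-2*9/4)**3 = (-9/2)**3 = -729/8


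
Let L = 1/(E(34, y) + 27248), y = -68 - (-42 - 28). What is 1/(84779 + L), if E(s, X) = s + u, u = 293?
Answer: 27575/2337780926 ≈ 1.1795e-5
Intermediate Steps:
y = 2 (y = -68 - 1*(-70) = -68 + 70 = 2)
E(s, X) = 293 + s (E(s, X) = s + 293 = 293 + s)
L = 1/27575 (L = 1/((293 + 34) + 27248) = 1/(327 + 27248) = 1/27575 ≈ 3.6265e-5)
1/(84779 + L) = 1/(84779 + 1/27575) = 1/(2337780926/27575) = 27575/2337780926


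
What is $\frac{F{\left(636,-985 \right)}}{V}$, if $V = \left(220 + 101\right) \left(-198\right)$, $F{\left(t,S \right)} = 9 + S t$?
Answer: $\frac{208817}{21186} \approx 9.8564$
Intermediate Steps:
$V = -63558$ ($V = 321 \left(-198\right) = -63558$)
$\frac{F{\left(636,-985 \right)}}{V} = \frac{9 - 626460}{-63558} = \left(9 - 626460\right) \left(- \frac{1}{63558}\right) = \left(-626451\right) \left(- \frac{1}{63558}\right) = \frac{208817}{21186}$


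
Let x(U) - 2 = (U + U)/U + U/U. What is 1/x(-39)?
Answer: ⅕ ≈ 0.20000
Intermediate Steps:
x(U) = 5 (x(U) = 2 + ((U + U)/U + U/U) = 2 + ((2*U)/U + 1) = 2 + (2 + 1) = 2 + 3 = 5)
1/x(-39) = 1/5 = ⅕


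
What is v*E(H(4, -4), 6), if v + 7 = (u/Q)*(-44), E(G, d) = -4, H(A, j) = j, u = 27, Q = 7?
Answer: 4948/7 ≈ 706.86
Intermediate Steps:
v = -1237/7 (v = -7 + (27/7)*(-44) = -7 - 1188/7 = -1237/7 ≈ -176.71)
v*E(H(4, -4), 6) = -1237/7*(-4) = 4948/7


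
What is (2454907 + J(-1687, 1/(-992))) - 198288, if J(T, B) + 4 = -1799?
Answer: 2254816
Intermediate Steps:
J(T, B) = -1803 (J(T, B) = -4 - 1799 = -1803)
(2454907 + J(-1687, 1/(-992))) - 198288 = (2454907 - 1803) - 198288 = 2453104 - 198288 = 2254816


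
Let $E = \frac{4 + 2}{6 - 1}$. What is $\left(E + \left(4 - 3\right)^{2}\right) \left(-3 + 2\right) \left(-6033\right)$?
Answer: $\frac{66363}{5} \approx 13273.0$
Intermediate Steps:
$E = \frac{6}{5} \approx 1.2$
$\left(E + \left(4 - 3\right)^{2}\right) \left(-3 + 2\right) \left(-6033\right) = \left(\frac{6}{5} + \left(4 - 3\right)^{2}\right) \left(-3 + 2\right) \left(-6033\right) = \left(\frac{6}{5} + 1^{2}\right) \left(-1\right) \left(-6033\right) = \left(\frac{6}{5} + 1\right) \left(-1\right) \left(-6033\right) = \frac{11}{5} \left(-1\right) \left(-6033\right) = \left(- \frac{11}{5}\right) \left(-6033\right) = \frac{66363}{5}$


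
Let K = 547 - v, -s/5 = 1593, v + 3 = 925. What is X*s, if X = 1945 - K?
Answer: -18478800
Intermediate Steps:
v = 922 (v = -3 + 925 = 922)
s = -7965 (s = -5*1593 = -7965)
K = -375 (K = 547 - 1*922 = 547 - 922 = -375)
X = 2320 (X = 1945 - 1*(-375) = 1945 + 375 = 2320)
X*s = 2320*(-7965) = -18478800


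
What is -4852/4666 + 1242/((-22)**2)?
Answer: 861701/564586 ≈ 1.5263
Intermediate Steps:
-4852/4666 + 1242/((-22)**2) = -4852*1/4666 + 1242/484 = -2426/2333 + 1242*(1/484) = -2426/2333 + 621/242 = 861701/564586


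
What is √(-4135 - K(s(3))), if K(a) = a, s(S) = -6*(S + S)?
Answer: I*√4099 ≈ 64.023*I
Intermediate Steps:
s(S) = -12*S
√(-4135 - K(s(3))) = √(-4135 - (-12)*3) = √(-4135 - 1*(-36)) = √(-4135 + 36) = √(-4099) = I*√4099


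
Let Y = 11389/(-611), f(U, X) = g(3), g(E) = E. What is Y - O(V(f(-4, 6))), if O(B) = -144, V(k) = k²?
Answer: 76595/611 ≈ 125.36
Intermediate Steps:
f(U, X) = 3
Y = -11389/611 (Y = 11389*(-1/611) = -11389/611 ≈ -18.640)
Y - O(V(f(-4, 6))) = -11389/611 - 1*(-144) = -11389/611 + 144 = 76595/611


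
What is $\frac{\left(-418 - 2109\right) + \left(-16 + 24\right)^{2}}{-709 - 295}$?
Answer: $\frac{2463}{1004} \approx 2.4532$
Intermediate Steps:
$\frac{\left(-418 - 2109\right) + \left(-16 + 24\right)^{2}}{-709 - 295} = \frac{-2527 + 8^{2}}{-1004} = \left(-2527 + 64\right) \left(- \frac{1}{1004}\right) = \left(-2463\right) \left(- \frac{1}{1004}\right) = \frac{2463}{1004}$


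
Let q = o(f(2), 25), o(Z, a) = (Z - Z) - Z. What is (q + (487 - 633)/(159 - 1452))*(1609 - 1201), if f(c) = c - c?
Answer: 19856/431 ≈ 46.070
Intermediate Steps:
f(c) = 0
o(Z, a) = -Z (o(Z, a) = 0 - Z = -Z)
q = 0 (q = -1*0 = 0)
(q + (487 - 633)/(159 - 1452))*(1609 - 1201) = (0 + (487 - 633)/(159 - 1452))*(1609 - 1201) = (0 - 146/(-1293))*408 = (0 - 146*(-1/1293))*408 = (0 + 146/1293)*408 = (146/1293)*408 = 19856/431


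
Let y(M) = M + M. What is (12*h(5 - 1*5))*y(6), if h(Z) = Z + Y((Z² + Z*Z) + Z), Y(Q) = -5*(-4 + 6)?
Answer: -1440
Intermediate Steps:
Y(Q) = -10 (Y(Q) = -5*2 = -10)
h(Z) = -10 + Z (h(Z) = Z - 10 = -10 + Z)
y(M) = 2*M
(12*h(5 - 1*5))*y(6) = (12*(-10 + (5 - 1*5)))*(2*6) = (12*(-10 + (5 - 5)))*12 = (12*(-10 + 0))*12 = (12*(-10))*12 = -120*12 = -1440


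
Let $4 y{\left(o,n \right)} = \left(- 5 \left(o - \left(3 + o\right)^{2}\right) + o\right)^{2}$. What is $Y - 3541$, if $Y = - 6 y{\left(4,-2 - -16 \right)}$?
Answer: $- \frac{164405}{2} \approx -82203.0$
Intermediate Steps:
$y{\left(o,n \right)} = \frac{\left(- 4 o + 5 \left(3 + o\right)^{2}\right)^{2}}{4}$ ($y{\left(o,n \right)} = \frac{\left(- 5 \left(o - \left(3 + o\right)^{2}\right) + o\right)^{2}}{4} = \frac{\left(\left(- 5 o + 5 \left(3 + o\right)^{2}\right) + o\right)^{2}}{4} = \frac{\left(- 4 o + 5 \left(3 + o\right)^{2}\right)^{2}}{4}$)
$Y = - \frac{157323}{2}$ ($Y = - 6 \frac{\left(- 5 \left(3 + 4\right)^{2} + 4 \cdot 4\right)^{2}}{4} = - 6 \frac{\left(- 5 \cdot 7^{2} + 16\right)^{2}}{4} = - 6 \frac{\left(\left(-5\right) 49 + 16\right)^{2}}{4} = - 6 \frac{\left(-245 + 16\right)^{2}}{4} = - 6 \frac{\left(-229\right)^{2}}{4} = - 6 \cdot \frac{1}{4} \cdot 52441 = \left(-6\right) \frac{52441}{4} = - \frac{157323}{2} \approx -78662.0$)
$Y - 3541 = - \frac{157323}{2} - 3541 = - \frac{164405}{2}$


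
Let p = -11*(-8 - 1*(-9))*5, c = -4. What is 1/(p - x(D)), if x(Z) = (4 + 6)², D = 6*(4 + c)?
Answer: -1/155 ≈ -0.0064516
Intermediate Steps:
D = 0 (D = 6*(4 - 4) = 6*0 = 0)
x(Z) = 100 (x(Z) = 10² = 100)
p = -55 (p = -11*(-8 + 9)*5 = -11*1*5 = -11*5 = -55)
1/(p - x(D)) = 1/(-55 - 1*100) = 1/(-55 - 100) = 1/(-155) = -1/155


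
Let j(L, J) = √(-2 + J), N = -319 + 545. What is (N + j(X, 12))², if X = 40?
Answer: (226 + √10)² ≈ 52515.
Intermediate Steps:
N = 226
(N + j(X, 12))² = (226 + √(-2 + 12))² = (226 + √10)²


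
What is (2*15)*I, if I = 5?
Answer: 150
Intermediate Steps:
(2*15)*I = (2*15)*5 = 30*5 = 150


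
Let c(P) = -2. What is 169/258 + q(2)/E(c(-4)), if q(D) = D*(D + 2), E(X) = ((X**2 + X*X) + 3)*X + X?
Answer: 83/258 ≈ 0.32171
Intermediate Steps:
E(X) = X + X*(3 + 2*X**2) (E(X) = ((X**2 + X**2) + 3)*X + X = (2*X**2 + 3)*X + X = (3 + 2*X**2)*X + X = X*(3 + 2*X**2) + X = X + X*(3 + 2*X**2))
q(D) = D*(2 + D)
169/258 + q(2)/E(c(-4)) = 169/258 + (2*(2 + 2))/((2*(-2)*(2 + (-2)**2))) = 169*(1/258) + (2*4)/((2*(-2)*(2 + 4))) = 169/258 + 8/((2*(-2)*6)) = 169/258 + 8/(-24) = 169/258 + 8*(-1/24) = 169/258 - 1/3 = 83/258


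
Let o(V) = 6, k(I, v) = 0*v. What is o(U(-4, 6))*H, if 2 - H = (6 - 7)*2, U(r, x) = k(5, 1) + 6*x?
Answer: 24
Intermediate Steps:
k(I, v) = 0
U(r, x) = 6*x (U(r, x) = 0 + 6*x = 6*x)
H = 4 (H = 2 - (6 - 7)*2 = 2 - (-1)*2 = 2 - 1*(-2) = 2 + 2 = 4)
o(U(-4, 6))*H = 6*4 = 24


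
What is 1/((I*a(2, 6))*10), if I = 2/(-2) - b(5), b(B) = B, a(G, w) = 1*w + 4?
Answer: -1/600 ≈ -0.0016667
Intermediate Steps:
a(G, w) = 4 + w (a(G, w) = w + 4 = 4 + w)
I = -6 (I = 2/(-2) - 1*5 = 2*(-1/2) - 5 = -1 - 5 = -6)
1/((I*a(2, 6))*10) = 1/(-6*(4 + 6)*10) = 1/(-6*10*10) = 1/(-60*10) = 1/(-600) = -1/600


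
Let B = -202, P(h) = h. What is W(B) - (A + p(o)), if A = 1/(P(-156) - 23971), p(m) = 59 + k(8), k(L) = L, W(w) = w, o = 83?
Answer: -6490162/24127 ≈ -269.00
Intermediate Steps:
p(m) = 67 (p(m) = 59 + 8 = 67)
A = -1/24127 (A = 1/(-156 - 23971) = 1/(-24127) = -1/24127 ≈ -4.1447e-5)
W(B) - (A + p(o)) = -202 - (-1/24127 + 67) = -202 - 1*1616508/24127 = -202 - 1616508/24127 = -6490162/24127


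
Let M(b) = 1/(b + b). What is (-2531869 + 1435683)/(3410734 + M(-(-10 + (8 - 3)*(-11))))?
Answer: -20357740/63342203 ≈ -0.32139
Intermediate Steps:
M(b) = 1/(2*b)
(-2531869 + 1435683)/(3410734 + M(-(-10 + (8 - 3)*(-11)))) = (-2531869 + 1435683)/(3410734 + 1/(2*((-(-10 + (8 - 3)*(-11)))))) = -1096186/(3410734 + 1/(2*((-(-10 + 5*(-11)))))) = -1096186/(3410734 + 1/(2*((-(-10 - 55))))) = -1096186/(3410734 + 1/(2*((-1*(-65))))) = -1096186/(3410734 + (½)/65) = -1096186/(3410734 + (½)*(1/65)) = -1096186/(3410734 + 1/130) = -1096186/443395421/130 = -1096186*130/443395421 = -20357740/63342203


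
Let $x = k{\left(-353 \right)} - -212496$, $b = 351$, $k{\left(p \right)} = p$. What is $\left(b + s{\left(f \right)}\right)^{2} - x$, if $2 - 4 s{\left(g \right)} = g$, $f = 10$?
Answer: $-90342$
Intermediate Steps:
$s{\left(g \right)} = \frac{1}{2} - \frac{g}{4}$
$x = 212143$ ($x = -353 - -212496 = -353 + 212496 = 212143$)
$\left(b + s{\left(f \right)}\right)^{2} - x = \left(351 + \left(\frac{1}{2} - \frac{5}{2}\right)\right)^{2} - 212143 = \left(351 - 2\right)^{2} - 212143 = 349^{2} - 212143 = 121801 - 212143 = -90342$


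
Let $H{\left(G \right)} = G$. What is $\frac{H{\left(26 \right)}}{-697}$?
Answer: $- \frac{26}{697} \approx -0.037303$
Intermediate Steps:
$\frac{H{\left(26 \right)}}{-697} = \frac{26}{-697} = 26 \left(- \frac{1}{697}\right) = - \frac{26}{697}$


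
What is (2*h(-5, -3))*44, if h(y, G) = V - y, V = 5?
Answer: 880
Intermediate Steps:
h(y, G) = 5 - y
(2*h(-5, -3))*44 = (2*(5 - 1*(-5)))*44 = (2*(5 + 5))*44 = (2*10)*44 = 20*44 = 880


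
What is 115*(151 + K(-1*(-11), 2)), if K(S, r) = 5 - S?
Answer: 16675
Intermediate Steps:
115*(151 + K(-1*(-11), 2)) = 115*(151 + (5 - (-1)*(-11))) = 115*(151 + (5 - 1*11)) = 115*(151 + (5 - 11)) = 115*(151 - 6) = 115*145 = 16675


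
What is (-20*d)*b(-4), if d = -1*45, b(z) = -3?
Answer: -2700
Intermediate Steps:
d = -45
(-20*d)*b(-4) = -20*(-45)*(-3) = 900*(-3) = -2700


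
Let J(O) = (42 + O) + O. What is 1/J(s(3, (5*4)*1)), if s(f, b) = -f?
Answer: 1/36 ≈ 0.027778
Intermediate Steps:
J(O) = 42 + 2*O
1/J(s(3, (5*4)*1)) = 1/(42 + 2*(-1*3)) = 1/(42 + 2*(-3)) = 1/(42 - 6) = 1/36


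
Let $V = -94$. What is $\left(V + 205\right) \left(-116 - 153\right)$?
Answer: $-29859$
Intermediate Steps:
$\left(V + 205\right) \left(-116 - 153\right) = \left(-94 + 205\right) \left(-116 - 153\right) = 111 \left(-269\right) = -29859$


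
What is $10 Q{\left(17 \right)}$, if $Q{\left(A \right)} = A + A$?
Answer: $340$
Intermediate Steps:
$Q{\left(A \right)} = 2 A$
$10 Q{\left(17 \right)} = 10 \cdot 2 \cdot 17 = 10 \cdot 34 = 340$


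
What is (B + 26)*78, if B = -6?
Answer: 1560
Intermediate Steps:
(B + 26)*78 = (-6 + 26)*78 = 20*78 = 1560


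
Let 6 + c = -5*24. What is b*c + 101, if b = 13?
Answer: -1537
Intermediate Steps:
c = -126 (c = -6 - 5*24 = -6 - 120 = -126)
b*c + 101 = 13*(-126) + 101 = -1638 + 101 = -1537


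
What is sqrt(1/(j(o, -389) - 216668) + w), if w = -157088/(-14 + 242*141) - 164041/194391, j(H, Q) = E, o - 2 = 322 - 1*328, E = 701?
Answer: I*sqrt(8621638447157006153342877590)/39775651603791 ≈ 2.3344*I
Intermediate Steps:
o = -4 (o = 2 + (322 - 1*328) = 2 + (322 - 328) = 2 - 6 = -4)
j(H, Q) = 701
w = -9032900959/1657572057 (w = -157088/(-14 + 34122) - 164041*1/194391 = -157088/34108 - 164041/194391 = -157088*1/34108 - 164041/194391 = -39272/8527 - 164041/194391 = -9032900959/1657572057 ≈ -5.4495)
sqrt(1/(j(o, -389) - 216668) + w) = sqrt(1/(701 - 216668) - 9032900959/1657572057) = sqrt(1/(-215967) - 9032900959/1657572057) = sqrt(-1/215967 - 9032900959/1657572057) = sqrt(-650270059661470/119326954811373) = I*sqrt(8621638447157006153342877590)/39775651603791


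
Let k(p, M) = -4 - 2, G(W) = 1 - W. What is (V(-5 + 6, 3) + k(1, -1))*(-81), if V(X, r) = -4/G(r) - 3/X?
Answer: 567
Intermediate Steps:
k(p, M) = -6
V(X, r) = -4/(1 - r) - 3/X
(V(-5 + 6, 3) + k(1, -1))*(-81) = ((-3/(-5 + 6) + 4/(-1 + 3)) - 6)*(-81) = ((-3/1 + 4/2) - 6)*(-81) = ((-3*1 + 4*(1/2)) - 6)*(-81) = ((-3 + 2) - 6)*(-81) = (-1 - 6)*(-81) = -7*(-81) = 567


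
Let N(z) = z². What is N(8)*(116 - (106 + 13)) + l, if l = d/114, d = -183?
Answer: -7357/38 ≈ -193.61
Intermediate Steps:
l = -61/38 (l = -183/114 = -183*1/114 = -61/38 ≈ -1.6053)
N(8)*(116 - (106 + 13)) + l = 8²*(116 - (106 + 13)) - 61/38 = 64*(116 - 1*119) - 61/38 = 64*(116 - 119) - 61/38 = 64*(-3) - 61/38 = -192 - 61/38 = -7357/38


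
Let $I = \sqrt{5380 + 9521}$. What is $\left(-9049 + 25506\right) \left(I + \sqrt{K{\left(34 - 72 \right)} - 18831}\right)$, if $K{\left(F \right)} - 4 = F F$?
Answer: $16457 \sqrt{14901} + 16457 i \sqrt{17383} \approx 2.0089 \cdot 10^{6} + 2.1698 \cdot 10^{6} i$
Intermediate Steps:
$K{\left(F \right)} = 4 + F^{2}$ ($K{\left(F \right)} = 4 + F F = 4 + F^{2}$)
$I = \sqrt{14901} \approx 122.07$
$\left(-9049 + 25506\right) \left(I + \sqrt{K{\left(34 - 72 \right)} - 18831}\right) = \left(-9049 + 25506\right) \left(\sqrt{14901} + \sqrt{\left(4 + \left(34 - 72\right)^{2}\right) - 18831}\right) = 16457 \left(\sqrt{14901} + \sqrt{\left(4 + \left(34 - 72\right)^{2}\right) - 18831}\right) = 16457 \left(\sqrt{14901} + \sqrt{\left(4 + \left(-38\right)^{2}\right) - 18831}\right) = 16457 \left(\sqrt{14901} + \sqrt{\left(4 + 1444\right) - 18831}\right) = 16457 \left(\sqrt{14901} + \sqrt{1448 - 18831}\right) = 16457 \left(\sqrt{14901} + \sqrt{-17383}\right) = 16457 \left(\sqrt{14901} + i \sqrt{17383}\right) = 16457 \sqrt{14901} + 16457 i \sqrt{17383}$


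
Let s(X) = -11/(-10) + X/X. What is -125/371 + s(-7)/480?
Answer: -197403/593600 ≈ -0.33255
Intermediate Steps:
s(X) = 21/10 (s(X) = -11*(-⅒) + 1 = 11/10 + 1 = 21/10)
-125/371 + s(-7)/480 = -125/371 + (21/10)/480 = -125*1/371 + (21/10)*(1/480) = -125/371 + 7/1600 = -197403/593600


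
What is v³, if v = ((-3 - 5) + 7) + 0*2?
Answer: -1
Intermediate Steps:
v = -1 (v = (-8 + 7) + 0 = -1 + 0 = -1)
v³ = (-1)³ = -1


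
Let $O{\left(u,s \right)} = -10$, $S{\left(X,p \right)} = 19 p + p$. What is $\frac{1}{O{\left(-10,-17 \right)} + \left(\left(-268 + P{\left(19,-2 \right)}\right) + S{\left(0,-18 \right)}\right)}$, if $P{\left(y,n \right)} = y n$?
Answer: $- \frac{1}{676} \approx -0.0014793$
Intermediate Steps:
$S{\left(X,p \right)} = 20 p$
$P{\left(y,n \right)} = n y$
$\frac{1}{O{\left(-10,-17 \right)} + \left(\left(-268 + P{\left(19,-2 \right)}\right) + S{\left(0,-18 \right)}\right)} = \frac{1}{-10 + \left(\left(-268 - 38\right) + 20 \left(-18\right)\right)} = \frac{1}{-10 - 666} = \frac{1}{-676} = - \frac{1}{676}$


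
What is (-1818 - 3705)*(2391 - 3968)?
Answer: 8709771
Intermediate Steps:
(-1818 - 3705)*(2391 - 3968) = -5523*(-1577) = 8709771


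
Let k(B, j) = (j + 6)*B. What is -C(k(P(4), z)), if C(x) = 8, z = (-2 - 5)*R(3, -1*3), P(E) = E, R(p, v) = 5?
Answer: -8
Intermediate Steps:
z = -35 (z = (-2 - 5)*5 = -7*5 = -35)
k(B, j) = B*(6 + j) (k(B, j) = (6 + j)*B = B*(6 + j))
-C(k(P(4), z)) = -1*8 = -8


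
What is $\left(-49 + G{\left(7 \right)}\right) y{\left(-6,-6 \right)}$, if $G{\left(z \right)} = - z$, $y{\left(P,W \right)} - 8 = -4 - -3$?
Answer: $-392$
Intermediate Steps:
$y{\left(P,W \right)} = 7$ ($y{\left(P,W \right)} = 8 - 1 = 7$)
$\left(-49 + G{\left(7 \right)}\right) y{\left(-6,-6 \right)} = \left(-49 - 7\right) 7 = \left(-56\right) 7 = -392$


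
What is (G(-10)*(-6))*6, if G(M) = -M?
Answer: -360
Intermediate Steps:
(G(-10)*(-6))*6 = (-1*(-10)*(-6))*6 = (10*(-6))*6 = -60*6 = -360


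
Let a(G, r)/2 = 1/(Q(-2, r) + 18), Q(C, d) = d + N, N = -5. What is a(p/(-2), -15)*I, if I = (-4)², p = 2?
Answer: -16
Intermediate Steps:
Q(C, d) = -5 + d (Q(C, d) = d - 5 = -5 + d)
a(G, r) = 2/(13 + r) (a(G, r) = 2/((-5 + r) + 18) = 2/(13 + r))
I = 16
a(p/(-2), -15)*I = (2/(13 - 15))*16 = (2/(-2))*16 = (2*(-½))*16 = -1*16 = -16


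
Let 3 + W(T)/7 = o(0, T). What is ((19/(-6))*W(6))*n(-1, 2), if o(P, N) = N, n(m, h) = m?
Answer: 133/2 ≈ 66.500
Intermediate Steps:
W(T) = -21 + 7*T
((19/(-6))*W(6))*n(-1, 2) = ((19/(-6))*(-21 + 7*6))*(-1) = ((19*(-1/6))*(-21 + 42))*(-1) = -19/6*21*(-1) = -133/2*(-1) = 133/2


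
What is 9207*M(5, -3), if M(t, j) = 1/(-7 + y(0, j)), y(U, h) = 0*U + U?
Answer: -9207/7 ≈ -1315.3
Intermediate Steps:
y(U, h) = U (y(U, h) = 0 + U = U)
M(t, j) = -⅐ (M(t, j) = 1/(-7 + 0) = 1/(-7) = -⅐)
9207*M(5, -3) = 9207*(-⅐) = -9207/7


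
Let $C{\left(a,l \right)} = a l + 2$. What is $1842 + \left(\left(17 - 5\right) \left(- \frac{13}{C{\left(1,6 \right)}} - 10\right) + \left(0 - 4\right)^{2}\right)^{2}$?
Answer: $\frac{68377}{4} \approx 17094.0$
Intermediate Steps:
$C{\left(a,l \right)} = 2 + a l$
$1842 + \left(\left(17 - 5\right) \left(- \frac{13}{C{\left(1,6 \right)}} - 10\right) + \left(0 - 4\right)^{2}\right)^{2} = 1842 + \left(\left(17 - 5\right) \left(- \frac{13}{2 + 1 \cdot 6} - 10\right) + \left(0 - 4\right)^{2}\right)^{2} = 1842 + \left(12 \left(- \frac{13}{2 + 6} - 10\right) + \left(-4\right)^{2}\right)^{2} = 1842 + \left(12 \left(- \frac{13}{8} - 10\right) + 16\right)^{2} = 1842 + \left(12 \left(- \frac{93}{8}\right) + 16\right)^{2} = 1842 + \left(- \frac{279}{2} + 16\right)^{2} = 1842 + \left(- \frac{247}{2}\right)^{2} = 1842 + \frac{61009}{4} = \frac{68377}{4}$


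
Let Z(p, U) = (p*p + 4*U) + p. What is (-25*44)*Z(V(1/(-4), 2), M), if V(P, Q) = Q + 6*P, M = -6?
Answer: 25575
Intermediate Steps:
Z(p, U) = p + p² + 4*U (Z(p, U) = (p² + 4*U) + p = p + p² + 4*U)
(-25*44)*Z(V(1/(-4), 2), M) = (-25*44)*((2 + 6/(-4)) + (2 + 6/(-4))² + 4*(-6)) = -1100*((2 + 6*(-¼)) + (2 + 6*(-¼))² - 24) = -1100*((2 - 3/2) + (2 - 3/2)² - 24) = -1100*(½ + (½)² - 24) = -1100*(½ + ¼ - 24) = -1100*(-93/4) = 25575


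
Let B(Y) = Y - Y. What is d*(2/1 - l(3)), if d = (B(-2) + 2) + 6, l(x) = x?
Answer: -8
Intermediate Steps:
B(Y) = 0
d = 8 (d = (0 + 2) + 6 = 2 + 6 = 8)
d*(2/1 - l(3)) = 8*(2/1 - 1*3) = 8*(2*1 - 3) = 8*(2 - 3) = 8*(-1) = -8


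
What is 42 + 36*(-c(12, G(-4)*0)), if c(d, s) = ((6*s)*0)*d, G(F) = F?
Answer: 42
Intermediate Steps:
c(d, s) = 0 (c(d, s) = 0*d = 0)
42 + 36*(-c(12, G(-4)*0)) = 42 + 36*(-1*0) = 42 + 36*0 = 42 + 0 = 42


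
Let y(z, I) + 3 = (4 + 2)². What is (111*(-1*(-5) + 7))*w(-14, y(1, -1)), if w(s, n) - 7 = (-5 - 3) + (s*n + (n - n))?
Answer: -616716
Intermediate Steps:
y(z, I) = 33 (y(z, I) = -3 + (4 + 2)² = -3 + 6² = -3 + 36 = 33)
w(s, n) = -1 + n*s (w(s, n) = 7 + ((-5 - 3) + (s*n + (n - n))) = 7 + (-8 + (n*s + 0)) = 7 + (-8 + n*s) = -1 + n*s)
(111*(-1*(-5) + 7))*w(-14, y(1, -1)) = (111*(-1*(-5) + 7))*(-1 + 33*(-14)) = (111*(5 + 7))*(-1 - 462) = (111*12)*(-463) = 1332*(-463) = -616716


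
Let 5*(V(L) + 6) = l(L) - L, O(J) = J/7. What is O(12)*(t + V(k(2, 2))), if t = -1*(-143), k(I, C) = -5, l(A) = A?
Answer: 1644/7 ≈ 234.86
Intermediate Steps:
O(J) = J/7 (O(J) = J*(⅐) = J/7)
t = 143
V(L) = -6 (V(L) = -6 + (L - L)/5 = -6 + (⅕)*0 = -6 + 0 = -6)
O(12)*(t + V(k(2, 2))) = ((⅐)*12)*(143 - 6) = (12/7)*137 = 1644/7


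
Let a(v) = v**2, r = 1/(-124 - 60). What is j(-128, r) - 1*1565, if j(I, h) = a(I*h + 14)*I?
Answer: -15451117/529 ≈ -29208.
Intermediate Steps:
r = -1/184 (r = 1/(-184) = -1/184 ≈ -0.0054348)
j(I, h) = I*(14 + I*h)**2 (j(I, h) = (I*h + 14)**2*I = (14 + I*h)**2*I = I*(14 + I*h)**2)
j(-128, r) - 1*1565 = -128*(14 - 128*(-1/184))**2 - 1*1565 = -128*(14 + 16/23)**2 - 1565 = -128*(338/23)**2 - 1565 = -128*114244/529 - 1565 = -14623232/529 - 1565 = -15451117/529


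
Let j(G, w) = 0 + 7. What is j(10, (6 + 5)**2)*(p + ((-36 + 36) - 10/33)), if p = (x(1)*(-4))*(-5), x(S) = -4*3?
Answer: -55510/33 ≈ -1682.1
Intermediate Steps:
j(G, w) = 7
x(S) = -12
p = -240 (p = -12*(-4)*(-5) = 48*(-5) = -240)
j(10, (6 + 5)**2)*(p + ((-36 + 36) - 10/33)) = 7*(-240 + ((-36 + 36) - 10/33)) = 7*(-240 + (0 - 10*1/33)) = 7*(-240 + (0 - 10/33)) = 7*(-240 - 10/33) = 7*(-7930/33) = -55510/33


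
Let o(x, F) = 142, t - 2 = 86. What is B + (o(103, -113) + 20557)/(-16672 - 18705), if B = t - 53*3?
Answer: -2532466/35377 ≈ -71.585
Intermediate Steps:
t = 88 (t = 2 + 86 = 88)
B = -71 (B = 88 - 53*3 = 88 - 159 = -71)
B + (o(103, -113) + 20557)/(-16672 - 18705) = -71 + (142 + 20557)/(-16672 - 18705) = -71 + 20699/(-35377) = -71 + 20699*(-1/35377) = -71 - 20699/35377 = -2532466/35377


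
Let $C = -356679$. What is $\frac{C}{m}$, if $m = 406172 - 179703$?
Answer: $- \frac{356679}{226469} \approx -1.575$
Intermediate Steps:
$m = 226469$ ($m = 406172 - 179703 = 226469$)
$\frac{C}{m} = - \frac{356679}{226469}$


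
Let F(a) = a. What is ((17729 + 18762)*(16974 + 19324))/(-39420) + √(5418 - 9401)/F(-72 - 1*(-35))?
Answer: -662275159/19710 - I*√3983/37 ≈ -33601.0 - 1.7057*I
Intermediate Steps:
((17729 + 18762)*(16974 + 19324))/(-39420) + √(5418 - 9401)/F(-72 - 1*(-35)) = ((17729 + 18762)*(16974 + 19324))/(-39420) + √(5418 - 9401)/(-72 - 1*(-35)) = (36491*36298)*(-1/39420) + √(-3983)/(-72 + 35) = 1324550318*(-1/39420) + (I*√3983)/(-37) = -662275159/19710 + (I*√3983)*(-1/37) = -662275159/19710 - I*√3983/37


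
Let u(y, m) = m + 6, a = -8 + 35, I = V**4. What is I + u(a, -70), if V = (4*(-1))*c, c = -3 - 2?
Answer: 159936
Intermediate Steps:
c = -5
V = 20 (V = (4*(-1))*(-5) = -4*(-5) = 20)
I = 160000 (I = 20**4 = 160000)
a = 27
u(y, m) = 6 + m
I + u(a, -70) = 160000 + (6 - 70) = 160000 - 64 = 159936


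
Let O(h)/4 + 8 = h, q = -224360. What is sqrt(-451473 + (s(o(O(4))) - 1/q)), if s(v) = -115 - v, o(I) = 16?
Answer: I*sqrt(5683143881193510)/112180 ≈ 672.01*I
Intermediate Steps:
O(h) = -32 + 4*h
sqrt(-451473 + (s(o(O(4))) - 1/q)) = sqrt(-451473 + ((-115 - 1*16) - 1/(-224360))) = sqrt(-451473 + ((-115 - 16) - 1*(-1/224360))) = sqrt(-451473 + (-131 + 1/224360)) = sqrt(-451473 - 29391159/224360) = sqrt(-101321873439/224360) = I*sqrt(5683143881193510)/112180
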